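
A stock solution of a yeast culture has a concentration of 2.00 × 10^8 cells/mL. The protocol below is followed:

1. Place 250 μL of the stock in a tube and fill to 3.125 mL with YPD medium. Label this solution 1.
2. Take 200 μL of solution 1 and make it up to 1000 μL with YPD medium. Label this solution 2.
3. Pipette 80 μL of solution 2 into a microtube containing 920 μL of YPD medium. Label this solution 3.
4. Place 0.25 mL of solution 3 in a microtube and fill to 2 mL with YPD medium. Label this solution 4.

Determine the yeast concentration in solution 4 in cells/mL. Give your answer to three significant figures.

Step 1: 250 μL brought to 3.125 mL → factor 3125/250 = 12.5
Step 2: 200 μL brought to 1000 μL → factor 1000/200 = 5
Step 3: 80 μL + 920 μL = 1000 μL total → factor 1000/80 = 12.5
Step 4: 0.25 mL brought to 2 mL → factor 2/0.25 = 8
Overall dilution factor = 12.5 × 5 × 12.5 × 8 = 6250
Final = 2.00 × 10^8 cells/mL / 6250 = 3.20 × 10^4 cells/mL

3.20 × 10^4 cells/mL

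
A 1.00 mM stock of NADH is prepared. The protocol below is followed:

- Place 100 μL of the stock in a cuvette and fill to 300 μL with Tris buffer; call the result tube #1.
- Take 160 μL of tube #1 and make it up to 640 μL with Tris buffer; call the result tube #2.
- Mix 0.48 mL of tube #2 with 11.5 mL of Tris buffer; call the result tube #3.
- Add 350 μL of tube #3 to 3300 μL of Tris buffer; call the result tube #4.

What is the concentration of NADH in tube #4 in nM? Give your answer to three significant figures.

320 nM

Step 1: 100 μL brought to 300 μL → factor 300/100 = 3
Step 2: 160 μL brought to 640 μL → factor 640/160 = 4
Step 3: 0.48 mL + 11.5 mL = 11.98 mL total → factor 11.98/0.48 = 24.958
Step 4: 350 μL + 3300 μL = 3650 μL total → factor 3650/350 = 10.429
Overall dilution factor = 3 × 4 × 24.958 × 10.429 = 3123.4
Final = 1.00 mM / 3123.4 = 0.0003202 mM = 320 nM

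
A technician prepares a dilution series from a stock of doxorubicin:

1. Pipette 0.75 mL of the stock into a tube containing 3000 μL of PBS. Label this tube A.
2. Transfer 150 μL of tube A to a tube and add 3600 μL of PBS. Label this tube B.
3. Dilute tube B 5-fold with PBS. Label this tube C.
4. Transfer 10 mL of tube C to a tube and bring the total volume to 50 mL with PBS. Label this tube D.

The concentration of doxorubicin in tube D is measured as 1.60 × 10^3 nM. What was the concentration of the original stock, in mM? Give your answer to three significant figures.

Step 1: 0.75 mL + 3000 μL = 3.75 mL total → factor 3.75/0.75 = 5
Step 2: 150 μL + 3600 μL = 3750 μL total → factor 3750/150 = 25
Step 3: 5-fold → factor 5
Step 4: 10 mL brought to 50 mL → factor 50/10 = 5
Overall dilution factor = 5 × 25 × 5 × 5 = 3125
Stock = 1.60 × 10^3 nM × 3125 = 5.000 × 10^6 nM = 5.00 mM

5.00 mM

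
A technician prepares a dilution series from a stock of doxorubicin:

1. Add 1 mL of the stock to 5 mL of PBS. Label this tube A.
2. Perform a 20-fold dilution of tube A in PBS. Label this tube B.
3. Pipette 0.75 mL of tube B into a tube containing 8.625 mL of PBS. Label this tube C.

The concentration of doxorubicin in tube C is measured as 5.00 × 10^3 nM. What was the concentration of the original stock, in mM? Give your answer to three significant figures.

7.50 mM

Step 1: 1 mL + 5 mL = 6 mL total → factor 6/1 = 6
Step 2: 20-fold → factor 20
Step 3: 0.75 mL + 8.625 mL = 9.375 mL total → factor 9.375/0.75 = 12.5
Overall dilution factor = 6 × 20 × 12.5 = 1500
Stock = 5.00 × 10^3 nM × 1500 = 7.500 × 10^6 nM = 7.50 mM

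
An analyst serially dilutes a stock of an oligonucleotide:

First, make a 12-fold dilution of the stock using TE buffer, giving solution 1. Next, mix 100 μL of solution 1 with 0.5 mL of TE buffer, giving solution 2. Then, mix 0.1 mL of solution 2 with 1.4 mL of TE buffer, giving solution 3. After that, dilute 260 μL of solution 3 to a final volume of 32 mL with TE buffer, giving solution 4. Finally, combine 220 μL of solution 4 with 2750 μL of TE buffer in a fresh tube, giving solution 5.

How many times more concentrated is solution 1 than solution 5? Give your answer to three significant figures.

1.50 × 10^5

Step 1: 12-fold → factor 12
Step 2: 100 μL + 0.5 mL = 600 μL total → factor 600/100 = 6
Step 3: 0.1 mL + 1.4 mL = 1.5 mL total → factor 1.5/0.1 = 15
Step 4: 260 μL brought to 32 mL → factor 32000/260 = 123.08
Step 5: 220 μL + 2750 μL = 2970 μL total → factor 2970/220 = 13.5
Dilution factor to solution 1 = 12; to solution 5 = 1.7945 × 10^6
[solution 1]/[solution 5] = (factor to solution 5)/(factor to solution 1) = 1.7945 × 10^6/12 = 1.50 × 10^5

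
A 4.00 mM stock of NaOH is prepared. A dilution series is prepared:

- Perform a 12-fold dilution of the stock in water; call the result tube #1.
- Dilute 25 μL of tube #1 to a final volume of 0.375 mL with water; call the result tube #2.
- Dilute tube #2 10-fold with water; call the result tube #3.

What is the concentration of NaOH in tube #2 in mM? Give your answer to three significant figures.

0.0222 mM

Step 1: 12-fold → factor 12
Step 2: 25 μL brought to 0.375 mL → factor 375/25 = 15
Dilution factor through tube #2 = 12 × 15 = 180
[tube #2] = 4.00 mM / 180 = 0.0222 mM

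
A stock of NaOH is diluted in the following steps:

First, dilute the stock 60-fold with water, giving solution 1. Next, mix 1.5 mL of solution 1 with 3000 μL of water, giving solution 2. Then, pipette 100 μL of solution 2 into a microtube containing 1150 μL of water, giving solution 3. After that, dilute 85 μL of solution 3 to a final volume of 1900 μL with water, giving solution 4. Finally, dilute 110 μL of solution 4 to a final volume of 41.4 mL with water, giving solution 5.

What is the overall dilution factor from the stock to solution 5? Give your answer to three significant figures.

1.89 × 10^7

Step 1: 60-fold → factor 60
Step 2: 1.5 mL + 3000 μL = 4.5 mL total → factor 4.5/1.5 = 3
Step 3: 100 μL + 1150 μL = 1250 μL total → factor 1250/100 = 12.5
Step 4: 85 μL brought to 1900 μL → factor 1900/85 = 22.353
Step 5: 110 μL brought to 41.4 mL → factor 41400/110 = 376.36
Overall dilution factor = 60 × 3 × 12.5 × 22.353 × 376.36 = 1.8929 × 10^7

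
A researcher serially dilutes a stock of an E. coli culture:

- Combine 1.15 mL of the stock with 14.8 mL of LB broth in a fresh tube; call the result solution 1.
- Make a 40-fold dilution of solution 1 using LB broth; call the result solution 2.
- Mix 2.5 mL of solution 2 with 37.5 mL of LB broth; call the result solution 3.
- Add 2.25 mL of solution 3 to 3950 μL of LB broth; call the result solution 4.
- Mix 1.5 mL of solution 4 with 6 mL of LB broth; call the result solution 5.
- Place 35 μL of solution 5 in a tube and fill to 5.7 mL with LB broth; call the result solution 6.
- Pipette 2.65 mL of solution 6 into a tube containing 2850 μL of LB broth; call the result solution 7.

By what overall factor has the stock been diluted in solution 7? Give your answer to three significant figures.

Step 1: 1.15 mL + 14.8 mL = 15.95 mL total → factor 15.95/1.15 = 13.87
Step 2: 40-fold → factor 40
Step 3: 2.5 mL + 37.5 mL = 40 mL total → factor 40/2.5 = 16
Step 4: 2.25 mL + 3950 μL = 6.2 mL total → factor 6.2/2.25 = 2.7556
Step 5: 1.5 mL + 6 mL = 7.5 mL total → factor 7.5/1.5 = 5
Step 6: 35 μL brought to 5.7 mL → factor 5700/35 = 162.86
Step 7: 2.65 mL + 2850 μL = 5.5 mL total → factor 5.5/2.65 = 2.0755
Overall dilution factor = 13.87 × 40 × 16 × 2.7556 × 5 × 162.86 × 2.0755 = 4.1338 × 10^7

4.13 × 10^7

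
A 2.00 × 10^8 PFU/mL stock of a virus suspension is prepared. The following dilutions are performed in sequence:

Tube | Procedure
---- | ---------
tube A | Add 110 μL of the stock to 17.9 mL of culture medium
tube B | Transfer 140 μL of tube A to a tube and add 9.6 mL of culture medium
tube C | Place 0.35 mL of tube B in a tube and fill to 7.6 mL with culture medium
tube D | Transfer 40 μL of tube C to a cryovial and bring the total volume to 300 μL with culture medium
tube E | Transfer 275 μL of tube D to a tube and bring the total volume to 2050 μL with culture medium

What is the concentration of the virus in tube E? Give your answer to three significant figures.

Step 1: 110 μL + 17.9 mL = 18010 μL total → factor 18010/110 = 163.73
Step 2: 140 μL + 9.6 mL = 9740 μL total → factor 9740/140 = 69.571
Step 3: 0.35 mL brought to 7.6 mL → factor 7.6/0.35 = 21.714
Step 4: 40 μL brought to 300 μL → factor 300/40 = 7.5
Step 5: 275 μL brought to 2050 μL → factor 2050/275 = 7.4545
Overall dilution factor = 163.73 × 69.571 × 21.714 × 7.5 × 7.4545 = 1.3829 × 10^7
Final = 2.00 × 10^8 PFU/mL / 1.3829 × 10^7 = 14.5 PFU/mL

14.5 PFU/mL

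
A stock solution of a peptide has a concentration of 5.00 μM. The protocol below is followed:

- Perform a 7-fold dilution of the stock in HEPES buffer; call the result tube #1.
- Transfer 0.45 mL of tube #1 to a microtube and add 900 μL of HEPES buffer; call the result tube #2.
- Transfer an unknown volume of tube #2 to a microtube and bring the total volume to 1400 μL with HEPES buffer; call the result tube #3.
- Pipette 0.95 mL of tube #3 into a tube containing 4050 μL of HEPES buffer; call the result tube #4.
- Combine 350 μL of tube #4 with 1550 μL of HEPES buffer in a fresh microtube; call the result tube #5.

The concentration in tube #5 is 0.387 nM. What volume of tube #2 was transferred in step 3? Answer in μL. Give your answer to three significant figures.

Step 1: 7-fold → factor 7
Step 2: 0.45 mL + 900 μL = 1.35 mL total → factor 1.35/0.45 = 3
Step 3: v brought to 1400 μL → factor = 1400 μL/v
Step 4: 0.95 mL + 4050 μL = 5 mL total → factor 5/0.95 = 5.2632
Step 5: 350 μL + 1550 μL = 1900 μL total → factor 1900/350 = 5.4286
Product of known-step factors = 600
Overall factor = 5.00 μM / (0.387 nM) = 12920
Step-3 factor = 12920 / 600 = 21.533
v = 1400 μL / 21.533 = 65.0 μL

65.0 μL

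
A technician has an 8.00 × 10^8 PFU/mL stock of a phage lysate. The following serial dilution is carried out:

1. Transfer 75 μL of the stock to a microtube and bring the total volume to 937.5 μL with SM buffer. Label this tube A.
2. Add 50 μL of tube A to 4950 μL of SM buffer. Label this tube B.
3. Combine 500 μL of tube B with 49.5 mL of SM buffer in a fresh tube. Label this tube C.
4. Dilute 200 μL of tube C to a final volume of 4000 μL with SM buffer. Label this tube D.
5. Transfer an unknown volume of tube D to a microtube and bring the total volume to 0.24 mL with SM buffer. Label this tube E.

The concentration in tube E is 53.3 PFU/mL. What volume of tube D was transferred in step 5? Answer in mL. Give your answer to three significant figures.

0.0400 mL

Step 1: 75 μL brought to 937.5 μL → factor 937.5/75 = 12.5
Step 2: 50 μL + 4950 μL = 5000 μL total → factor 5000/50 = 100
Step 3: 500 μL + 49.5 mL = 50000 μL total → factor 50000/500 = 100
Step 4: 200 μL brought to 4000 μL → factor 4000/200 = 20
Step 5: v brought to 0.24 mL → factor = 0.24 mL/v
Product of known-step factors = 2.5 × 10^6
Overall factor = 8.00 × 10^8 PFU/mL / (53.3 PFU/mL) = 1.5009 × 10^7
Step-5 factor = 1.5009 × 10^7 / 2.5 × 10^6 = 6.0038
v = 0.24 mL / 6.0038 = 0.0400 mL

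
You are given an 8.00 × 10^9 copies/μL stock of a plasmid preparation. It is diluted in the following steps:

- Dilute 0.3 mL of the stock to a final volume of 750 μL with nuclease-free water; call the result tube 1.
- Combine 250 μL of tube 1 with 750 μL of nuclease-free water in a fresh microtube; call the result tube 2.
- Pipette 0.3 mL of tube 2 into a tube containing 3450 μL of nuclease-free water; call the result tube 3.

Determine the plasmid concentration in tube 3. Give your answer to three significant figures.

6.40 × 10^7 copies/μL

Step 1: 0.3 mL brought to 750 μL → factor 0.75/0.3 = 2.5
Step 2: 250 μL + 750 μL = 1000 μL total → factor 1000/250 = 4
Step 3: 0.3 mL + 3450 μL = 3.75 mL total → factor 3.75/0.3 = 12.5
Overall dilution factor = 2.5 × 4 × 12.5 = 125
Final = 8.00 × 10^9 copies/μL / 125 = 6.40 × 10^7 copies/μL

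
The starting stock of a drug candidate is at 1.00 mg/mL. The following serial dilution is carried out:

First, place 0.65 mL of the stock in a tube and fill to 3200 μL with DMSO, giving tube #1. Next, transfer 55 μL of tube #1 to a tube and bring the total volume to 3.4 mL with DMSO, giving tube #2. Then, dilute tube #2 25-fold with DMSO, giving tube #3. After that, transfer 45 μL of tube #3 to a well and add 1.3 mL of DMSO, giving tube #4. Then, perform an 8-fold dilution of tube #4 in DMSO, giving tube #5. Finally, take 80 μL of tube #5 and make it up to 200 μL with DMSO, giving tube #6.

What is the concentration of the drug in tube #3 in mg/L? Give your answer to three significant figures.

Step 1: 0.65 mL brought to 3200 μL → factor 3.2/0.65 = 4.9231
Step 2: 55 μL brought to 3.4 mL → factor 3400/55 = 61.818
Step 3: 25-fold → factor 25
Dilution factor through tube #3 = 4.9231 × 61.818 × 25 = 7608.4
[tube #3] = 1.00 mg/mL / 7608.4 = 0.0001314 mg/mL = 0.131 mg/L

0.131 mg/L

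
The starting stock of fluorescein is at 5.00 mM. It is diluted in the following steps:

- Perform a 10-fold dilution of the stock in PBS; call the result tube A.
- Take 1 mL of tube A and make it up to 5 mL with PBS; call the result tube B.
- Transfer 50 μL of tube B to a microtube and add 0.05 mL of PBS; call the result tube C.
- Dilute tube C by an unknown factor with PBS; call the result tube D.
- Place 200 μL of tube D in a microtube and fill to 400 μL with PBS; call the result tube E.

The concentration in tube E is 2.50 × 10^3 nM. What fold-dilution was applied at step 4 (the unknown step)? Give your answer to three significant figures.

Step 1: 10-fold → factor 10
Step 2: 1 mL brought to 5 mL → factor 5/1 = 5
Step 3: 50 μL + 0.05 mL = 100 μL total → factor 100/50 = 2
Step 4: unknown factor x
Step 5: 200 μL brought to 400 μL → factor 400/200 = 2
Product of known-step factors = 200
Overall factor = 5.00 mM / (2.50 × 10^3 nM) = 2000
x = 2000 / 200 = 10.0

10.0-fold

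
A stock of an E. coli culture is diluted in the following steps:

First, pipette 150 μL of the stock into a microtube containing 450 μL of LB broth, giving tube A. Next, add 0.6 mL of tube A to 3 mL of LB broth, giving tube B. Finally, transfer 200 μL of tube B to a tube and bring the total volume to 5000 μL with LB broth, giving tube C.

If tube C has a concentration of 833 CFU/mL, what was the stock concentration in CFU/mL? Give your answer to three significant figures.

Step 1: 150 μL + 450 μL = 600 μL total → factor 600/150 = 4
Step 2: 0.6 mL + 3 mL = 3.6 mL total → factor 3.6/0.6 = 6
Step 3: 200 μL brought to 5000 μL → factor 5000/200 = 25
Overall dilution factor = 4 × 6 × 25 = 600
Stock = 833 CFU/mL × 600 = 5.00 × 10^5 CFU/mL

5.00 × 10^5 CFU/mL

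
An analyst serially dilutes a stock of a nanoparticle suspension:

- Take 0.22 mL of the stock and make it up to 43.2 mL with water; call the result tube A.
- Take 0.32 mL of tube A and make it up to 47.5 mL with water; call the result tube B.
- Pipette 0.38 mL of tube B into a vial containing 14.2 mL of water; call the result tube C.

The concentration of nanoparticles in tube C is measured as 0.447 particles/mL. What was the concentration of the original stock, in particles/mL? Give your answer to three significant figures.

5.00 × 10^5 particles/mL

Step 1: 0.22 mL brought to 43.2 mL → factor 43.2/0.22 = 196.36
Step 2: 0.32 mL brought to 47.5 mL → factor 47.5/0.32 = 148.44
Step 3: 0.38 mL + 14.2 mL = 14.58 mL total → factor 14.58/0.38 = 38.368
Overall dilution factor = 196.36 × 148.44 × 38.368 = 1.1184 × 10^6
Stock = 0.447 particles/mL × 1.1184 × 10^6 = 5.00 × 10^5 particles/mL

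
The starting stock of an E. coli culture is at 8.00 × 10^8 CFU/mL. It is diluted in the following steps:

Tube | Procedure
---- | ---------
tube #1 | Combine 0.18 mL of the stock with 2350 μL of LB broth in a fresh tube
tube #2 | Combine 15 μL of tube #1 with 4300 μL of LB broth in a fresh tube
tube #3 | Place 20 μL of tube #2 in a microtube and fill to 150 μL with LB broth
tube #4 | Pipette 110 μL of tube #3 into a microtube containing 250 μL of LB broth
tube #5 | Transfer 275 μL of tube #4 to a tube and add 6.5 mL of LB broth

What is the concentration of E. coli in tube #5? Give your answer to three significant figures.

Step 1: 0.18 mL + 2350 μL = 2.53 mL total → factor 2.53/0.18 = 14.056
Step 2: 15 μL + 4300 μL = 4315 μL total → factor 4315/15 = 287.67
Step 3: 20 μL brought to 150 μL → factor 150/20 = 7.5
Step 4: 110 μL + 250 μL = 360 μL total → factor 360/110 = 3.2727
Step 5: 275 μL + 6.5 mL = 6775 μL total → factor 6775/275 = 24.636
Overall dilution factor = 14.056 × 287.67 × 7.5 × 3.2727 × 24.636 = 2.445 × 10^6
Final = 8.00 × 10^8 CFU/mL / 2.445 × 10^6 = 327 CFU/mL

327 CFU/mL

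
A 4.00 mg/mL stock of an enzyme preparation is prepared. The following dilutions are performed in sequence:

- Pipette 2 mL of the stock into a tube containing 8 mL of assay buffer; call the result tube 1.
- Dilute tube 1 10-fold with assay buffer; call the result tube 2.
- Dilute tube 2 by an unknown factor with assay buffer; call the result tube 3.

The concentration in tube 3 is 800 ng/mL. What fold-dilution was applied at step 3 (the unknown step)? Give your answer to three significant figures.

100-fold

Step 1: 2 mL + 8 mL = 10 mL total → factor 10/2 = 5
Step 2: 10-fold → factor 10
Step 3: unknown factor x
Product of known-step factors = 50
Overall factor = 4.00 mg/mL / (800 ng/mL) = 5000
x = 5000 / 50 = 100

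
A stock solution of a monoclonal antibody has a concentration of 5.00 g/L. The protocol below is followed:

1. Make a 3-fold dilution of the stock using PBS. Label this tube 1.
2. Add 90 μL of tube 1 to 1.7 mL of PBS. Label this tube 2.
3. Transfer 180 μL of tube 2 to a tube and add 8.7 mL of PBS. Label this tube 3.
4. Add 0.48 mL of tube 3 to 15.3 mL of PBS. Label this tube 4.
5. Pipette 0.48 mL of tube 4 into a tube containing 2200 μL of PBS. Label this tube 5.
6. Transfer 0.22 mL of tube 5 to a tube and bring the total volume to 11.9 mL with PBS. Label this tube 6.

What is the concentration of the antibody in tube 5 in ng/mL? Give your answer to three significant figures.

9.25 ng/mL

Step 1: 3-fold → factor 3
Step 2: 90 μL + 1.7 mL = 1790 μL total → factor 1790/90 = 19.889
Step 3: 180 μL + 8.7 mL = 8880 μL total → factor 8880/180 = 49.333
Step 4: 0.48 mL + 15.3 mL = 15.78 mL total → factor 15.78/0.48 = 32.875
Step 5: 0.48 mL + 2200 μL = 2.68 mL total → factor 2.68/0.48 = 5.5833
Dilution factor through tube 5 = 3 × 19.889 × 49.333 × 32.875 × 5.5833 = 5.403 × 10^5
[tube 5] = 5.00 g/L / 5.403 × 10^5 = 9.254 × 10^-6 g/L = 9.25 ng/mL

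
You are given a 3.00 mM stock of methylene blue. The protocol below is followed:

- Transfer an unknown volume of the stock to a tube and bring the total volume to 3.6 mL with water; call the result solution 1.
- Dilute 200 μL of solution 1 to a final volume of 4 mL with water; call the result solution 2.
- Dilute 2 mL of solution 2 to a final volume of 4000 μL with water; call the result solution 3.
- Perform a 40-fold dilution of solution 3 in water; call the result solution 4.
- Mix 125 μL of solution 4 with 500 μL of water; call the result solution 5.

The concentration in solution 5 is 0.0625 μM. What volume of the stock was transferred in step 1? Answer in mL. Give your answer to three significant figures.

0.600 mL

Step 1: v brought to 3.6 mL → factor = 3.6 mL/v
Step 2: 200 μL brought to 4 mL → factor 4000/200 = 20
Step 3: 2 mL brought to 4000 μL → factor 4/2 = 2
Step 4: 40-fold → factor 40
Step 5: 125 μL + 500 μL = 625 μL total → factor 625/125 = 5
Product of known-step factors = 8000
Overall factor = 3.00 mM / (0.0625 μM) = 48000
Step-1 factor = 48000 / 8000 = 6
v = 3.6 mL / 6 = 0.600 mL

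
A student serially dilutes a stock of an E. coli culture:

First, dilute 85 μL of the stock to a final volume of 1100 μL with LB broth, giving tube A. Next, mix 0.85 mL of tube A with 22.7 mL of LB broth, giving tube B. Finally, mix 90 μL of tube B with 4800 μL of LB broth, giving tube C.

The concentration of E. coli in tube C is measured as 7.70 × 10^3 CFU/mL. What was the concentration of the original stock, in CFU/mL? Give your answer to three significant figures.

Step 1: 85 μL brought to 1100 μL → factor 1100/85 = 12.941
Step 2: 0.85 mL + 22.7 mL = 23.55 mL total → factor 23.55/0.85 = 27.706
Step 3: 90 μL + 4800 μL = 4890 μL total → factor 4890/90 = 54.333
Overall dilution factor = 12.941 × 27.706 × 54.333 = 19481
Stock = 7.70 × 10^3 CFU/mL × 19481 = 1.50 × 10^8 CFU/mL

1.50 × 10^8 CFU/mL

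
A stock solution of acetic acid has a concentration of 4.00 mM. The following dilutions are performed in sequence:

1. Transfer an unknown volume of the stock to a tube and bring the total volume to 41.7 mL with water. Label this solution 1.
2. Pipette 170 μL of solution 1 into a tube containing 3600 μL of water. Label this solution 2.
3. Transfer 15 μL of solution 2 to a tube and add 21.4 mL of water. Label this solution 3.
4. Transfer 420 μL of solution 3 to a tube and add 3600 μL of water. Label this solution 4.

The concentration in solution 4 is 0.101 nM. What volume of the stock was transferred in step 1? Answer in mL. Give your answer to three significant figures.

0.319 mL

Step 1: v brought to 41.7 mL → factor = 41.7 mL/v
Step 2: 170 μL + 3600 μL = 3770 μL total → factor 3770/170 = 22.176
Step 3: 15 μL + 21.4 mL = 21415 μL total → factor 21415/15 = 1427.7
Step 4: 420 μL + 3600 μL = 4020 μL total → factor 4020/420 = 9.5714
Product of known-step factors = 3.0304 × 10^5
Overall factor = 4.00 mM / (0.101 nM) = 3.9604 × 10^7
Step-1 factor = 3.9604 × 10^7 / 3.0304 × 10^5 = 130.69
v = 41.7 mL / 130.69 = 0.319 mL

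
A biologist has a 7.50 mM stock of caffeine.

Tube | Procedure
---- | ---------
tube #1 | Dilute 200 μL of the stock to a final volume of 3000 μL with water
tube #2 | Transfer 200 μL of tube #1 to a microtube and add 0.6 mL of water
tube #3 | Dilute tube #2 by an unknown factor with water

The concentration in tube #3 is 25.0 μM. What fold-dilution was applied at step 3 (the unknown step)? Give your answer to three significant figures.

Step 1: 200 μL brought to 3000 μL → factor 3000/200 = 15
Step 2: 200 μL + 0.6 mL = 800 μL total → factor 800/200 = 4
Step 3: unknown factor x
Product of known-step factors = 60
Overall factor = 7.50 mM / (25.0 μM) = 300
x = 300 / 60 = 5.00

5.00-fold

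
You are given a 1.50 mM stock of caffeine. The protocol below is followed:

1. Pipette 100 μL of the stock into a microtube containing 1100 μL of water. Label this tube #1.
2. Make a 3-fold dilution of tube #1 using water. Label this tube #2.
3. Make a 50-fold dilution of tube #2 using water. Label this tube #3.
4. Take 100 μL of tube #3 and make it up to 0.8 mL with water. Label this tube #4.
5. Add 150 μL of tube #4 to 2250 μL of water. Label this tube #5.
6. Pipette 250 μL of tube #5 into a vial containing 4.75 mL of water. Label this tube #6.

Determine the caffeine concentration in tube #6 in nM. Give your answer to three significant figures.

0.326 nM

Step 1: 100 μL + 1100 μL = 1200 μL total → factor 1200/100 = 12
Step 2: 3-fold → factor 3
Step 3: 50-fold → factor 50
Step 4: 100 μL brought to 0.8 mL → factor 800/100 = 8
Step 5: 150 μL + 2250 μL = 2400 μL total → factor 2400/150 = 16
Step 6: 250 μL + 4.75 mL = 5000 μL total → factor 5000/250 = 20
Overall dilution factor = 12 × 3 × 50 × 8 × 16 × 20 = 4.608 × 10^6
Final = 1.50 mM / 4.608 × 10^6 = 3.255 × 10^-7 mM = 0.326 nM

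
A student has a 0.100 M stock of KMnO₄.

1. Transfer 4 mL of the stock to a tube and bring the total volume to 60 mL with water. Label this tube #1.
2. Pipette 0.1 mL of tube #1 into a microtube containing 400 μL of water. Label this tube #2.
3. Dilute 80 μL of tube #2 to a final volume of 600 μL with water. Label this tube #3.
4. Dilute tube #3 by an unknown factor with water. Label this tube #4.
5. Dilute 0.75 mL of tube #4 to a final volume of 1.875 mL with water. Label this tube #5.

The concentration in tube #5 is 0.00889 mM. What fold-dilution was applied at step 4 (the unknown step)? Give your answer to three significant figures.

8.00-fold

Step 1: 4 mL brought to 60 mL → factor 60/4 = 15
Step 2: 0.1 mL + 400 μL = 0.5 mL total → factor 0.5/0.1 = 5
Step 3: 80 μL brought to 600 μL → factor 600/80 = 7.5
Step 4: unknown factor x
Step 5: 0.75 mL brought to 1.875 mL → factor 1.875/0.75 = 2.5
Product of known-step factors = 1406.2
Overall factor = 0.100 M / (0.00889 mM) = 11249
x = 11249 / 1406.2 = 8.00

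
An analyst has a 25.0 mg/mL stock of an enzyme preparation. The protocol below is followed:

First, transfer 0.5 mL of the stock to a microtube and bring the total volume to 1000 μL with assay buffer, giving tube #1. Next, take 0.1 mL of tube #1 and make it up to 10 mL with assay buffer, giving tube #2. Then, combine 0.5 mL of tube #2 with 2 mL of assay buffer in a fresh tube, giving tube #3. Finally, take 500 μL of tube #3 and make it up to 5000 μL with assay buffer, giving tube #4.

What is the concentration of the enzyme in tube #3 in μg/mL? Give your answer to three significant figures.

Step 1: 0.5 mL brought to 1000 μL → factor 1/0.5 = 2
Step 2: 0.1 mL brought to 10 mL → factor 10/0.1 = 100
Step 3: 0.5 mL + 2 mL = 2.5 mL total → factor 2.5/0.5 = 5
Dilution factor through tube #3 = 2 × 100 × 5 = 1000
[tube #3] = 25.0 mg/mL / 1000 = 0.02500 mg/mL = 25.0 μg/mL

25.0 μg/mL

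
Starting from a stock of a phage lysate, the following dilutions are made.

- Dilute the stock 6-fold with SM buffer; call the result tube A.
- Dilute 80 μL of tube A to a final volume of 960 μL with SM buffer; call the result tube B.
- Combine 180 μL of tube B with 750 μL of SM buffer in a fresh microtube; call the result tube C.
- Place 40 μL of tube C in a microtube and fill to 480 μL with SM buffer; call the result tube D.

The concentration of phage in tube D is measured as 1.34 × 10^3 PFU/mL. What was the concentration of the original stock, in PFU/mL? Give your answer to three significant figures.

5.98 × 10^6 PFU/mL

Step 1: 6-fold → factor 6
Step 2: 80 μL brought to 960 μL → factor 960/80 = 12
Step 3: 180 μL + 750 μL = 930 μL total → factor 930/180 = 5.1667
Step 4: 40 μL brought to 480 μL → factor 480/40 = 12
Overall dilution factor = 6 × 12 × 5.1667 × 12 = 4464
Stock = 1.34 × 10^3 PFU/mL × 4464 = 5.98 × 10^6 PFU/mL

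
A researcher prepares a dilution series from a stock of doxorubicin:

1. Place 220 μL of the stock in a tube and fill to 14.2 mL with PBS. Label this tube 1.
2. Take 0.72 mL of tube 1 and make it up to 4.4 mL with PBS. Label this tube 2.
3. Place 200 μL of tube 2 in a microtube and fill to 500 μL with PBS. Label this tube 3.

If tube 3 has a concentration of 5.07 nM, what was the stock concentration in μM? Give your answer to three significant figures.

5.00 μM

Step 1: 220 μL brought to 14.2 mL → factor 14200/220 = 64.545
Step 2: 0.72 mL brought to 4.4 mL → factor 4.4/0.72 = 6.1111
Step 3: 200 μL brought to 500 μL → factor 500/200 = 2.5
Overall dilution factor = 64.545 × 6.1111 × 2.5 = 986.11
Stock = 5.07 nM × 986.11 = 5000 nM = 5.00 μM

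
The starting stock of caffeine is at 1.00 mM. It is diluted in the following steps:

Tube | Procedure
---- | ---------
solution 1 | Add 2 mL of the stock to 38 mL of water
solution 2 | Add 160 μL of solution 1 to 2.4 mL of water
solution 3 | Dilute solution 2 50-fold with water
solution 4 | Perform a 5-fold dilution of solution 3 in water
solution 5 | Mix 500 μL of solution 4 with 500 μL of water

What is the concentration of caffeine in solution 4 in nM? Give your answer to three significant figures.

Step 1: 2 mL + 38 mL = 40 mL total → factor 40/2 = 20
Step 2: 160 μL + 2.4 mL = 2560 μL total → factor 2560/160 = 16
Step 3: 50-fold → factor 50
Step 4: 5-fold → factor 5
Dilution factor through solution 4 = 20 × 16 × 50 × 5 = 80000
[solution 4] = 1.00 mM / 80000 = 1.250 × 10^-5 mM = 12.5 nM

12.5 nM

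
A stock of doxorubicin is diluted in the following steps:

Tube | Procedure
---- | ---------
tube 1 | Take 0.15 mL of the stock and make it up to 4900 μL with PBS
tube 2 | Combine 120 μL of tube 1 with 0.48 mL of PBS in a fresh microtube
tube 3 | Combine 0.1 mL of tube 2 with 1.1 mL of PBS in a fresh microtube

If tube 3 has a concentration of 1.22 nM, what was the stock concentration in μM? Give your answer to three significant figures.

Step 1: 0.15 mL brought to 4900 μL → factor 4.9/0.15 = 32.667
Step 2: 120 μL + 0.48 mL = 600 μL total → factor 600/120 = 5
Step 3: 0.1 mL + 1.1 mL = 1.2 mL total → factor 1.2/0.1 = 12
Overall dilution factor = 32.667 × 5 × 12 = 1960
Stock = 1.22 nM × 1960 = 2391 nM = 2.39 μM

2.39 μM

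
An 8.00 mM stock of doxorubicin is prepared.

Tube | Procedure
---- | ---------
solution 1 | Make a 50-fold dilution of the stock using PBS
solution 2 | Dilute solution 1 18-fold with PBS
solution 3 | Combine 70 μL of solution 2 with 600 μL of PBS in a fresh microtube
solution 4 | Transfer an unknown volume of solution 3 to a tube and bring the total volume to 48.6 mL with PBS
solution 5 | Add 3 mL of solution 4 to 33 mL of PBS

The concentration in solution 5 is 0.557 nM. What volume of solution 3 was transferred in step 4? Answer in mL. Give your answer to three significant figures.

0.350 mL

Step 1: 50-fold → factor 50
Step 2: 18-fold → factor 18
Step 3: 70 μL + 600 μL = 670 μL total → factor 670/70 = 9.5714
Step 4: v brought to 48.6 mL → factor = 48.6 mL/v
Step 5: 3 mL + 33 mL = 36 mL total → factor 36/3 = 12
Product of known-step factors = 1.0337 × 10^5
Overall factor = 8.00 mM / (0.557 nM) = 1.4363 × 10^7
Step-4 factor = 1.4363 × 10^7 / 1.0337 × 10^5 = 138.94
v = 48.6 mL / 138.94 = 0.350 mL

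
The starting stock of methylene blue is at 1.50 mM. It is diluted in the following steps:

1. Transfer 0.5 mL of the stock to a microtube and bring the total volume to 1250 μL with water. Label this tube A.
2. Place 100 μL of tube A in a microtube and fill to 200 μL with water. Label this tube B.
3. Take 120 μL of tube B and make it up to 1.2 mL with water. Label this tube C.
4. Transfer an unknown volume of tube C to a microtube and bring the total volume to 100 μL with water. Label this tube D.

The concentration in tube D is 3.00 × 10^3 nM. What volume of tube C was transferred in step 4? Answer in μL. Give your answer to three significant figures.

10.0 μL

Step 1: 0.5 mL brought to 1250 μL → factor 1.25/0.5 = 2.5
Step 2: 100 μL brought to 200 μL → factor 200/100 = 2
Step 3: 120 μL brought to 1.2 mL → factor 1200/120 = 10
Step 4: v brought to 100 μL → factor = 100 μL/v
Product of known-step factors = 50
Overall factor = 1.50 mM / (3.00 × 10^3 nM) = 500
Step-4 factor = 500 / 50 = 10
v = 100 μL / 10 = 10.0 μL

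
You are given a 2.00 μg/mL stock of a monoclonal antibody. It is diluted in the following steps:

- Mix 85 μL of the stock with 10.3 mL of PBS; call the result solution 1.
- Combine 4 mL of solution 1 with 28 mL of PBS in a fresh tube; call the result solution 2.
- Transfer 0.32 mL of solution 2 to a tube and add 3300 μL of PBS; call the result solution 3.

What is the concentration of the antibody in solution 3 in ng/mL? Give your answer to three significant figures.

Step 1: 85 μL + 10.3 mL = 10385 μL total → factor 10385/85 = 122.18
Step 2: 4 mL + 28 mL = 32 mL total → factor 32/4 = 8
Step 3: 0.32 mL + 3300 μL = 3.62 mL total → factor 3.62/0.32 = 11.312
Overall dilution factor = 122.18 × 8 × 11.312 = 11057
Final = 2.00 μg/mL / 11057 = 0.0001809 μg/mL = 0.181 ng/mL

0.181 ng/mL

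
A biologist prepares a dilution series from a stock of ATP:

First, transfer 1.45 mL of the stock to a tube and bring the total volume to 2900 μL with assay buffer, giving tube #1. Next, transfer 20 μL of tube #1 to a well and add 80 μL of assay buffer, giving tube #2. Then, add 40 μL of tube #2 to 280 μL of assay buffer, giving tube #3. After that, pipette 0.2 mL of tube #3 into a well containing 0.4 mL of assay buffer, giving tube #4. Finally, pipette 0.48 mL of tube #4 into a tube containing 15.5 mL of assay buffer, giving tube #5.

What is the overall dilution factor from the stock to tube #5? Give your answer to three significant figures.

7.99 × 10^3

Step 1: 1.45 mL brought to 2900 μL → factor 2.9/1.45 = 2
Step 2: 20 μL + 80 μL = 100 μL total → factor 100/20 = 5
Step 3: 40 μL + 280 μL = 320 μL total → factor 320/40 = 8
Step 4: 0.2 mL + 0.4 mL = 0.6 mL total → factor 0.6/0.2 = 3
Step 5: 0.48 mL + 15.5 mL = 15.98 mL total → factor 15.98/0.48 = 33.292
Overall dilution factor = 2 × 5 × 8 × 3 × 33.292 = 7990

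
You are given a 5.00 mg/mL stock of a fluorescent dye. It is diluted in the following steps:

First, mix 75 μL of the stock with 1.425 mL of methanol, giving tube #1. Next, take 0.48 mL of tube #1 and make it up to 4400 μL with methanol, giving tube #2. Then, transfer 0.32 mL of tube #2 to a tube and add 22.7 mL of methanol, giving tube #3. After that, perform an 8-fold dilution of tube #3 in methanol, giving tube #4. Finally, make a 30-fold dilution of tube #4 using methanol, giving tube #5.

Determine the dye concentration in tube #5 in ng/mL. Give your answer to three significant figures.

1.58 ng/mL

Step 1: 75 μL + 1.425 mL = 1500 μL total → factor 1500/75 = 20
Step 2: 0.48 mL brought to 4400 μL → factor 4.4/0.48 = 9.1667
Step 3: 0.32 mL + 22.7 mL = 23.02 mL total → factor 23.02/0.32 = 71.938
Step 4: 8-fold → factor 8
Step 5: 30-fold → factor 30
Overall dilution factor = 20 × 9.1667 × 71.938 × 8 × 30 = 3.1652 × 10^6
Final = 5.00 mg/mL / 3.1652 × 10^6 = 1.580 × 10^-6 mg/mL = 1.58 ng/mL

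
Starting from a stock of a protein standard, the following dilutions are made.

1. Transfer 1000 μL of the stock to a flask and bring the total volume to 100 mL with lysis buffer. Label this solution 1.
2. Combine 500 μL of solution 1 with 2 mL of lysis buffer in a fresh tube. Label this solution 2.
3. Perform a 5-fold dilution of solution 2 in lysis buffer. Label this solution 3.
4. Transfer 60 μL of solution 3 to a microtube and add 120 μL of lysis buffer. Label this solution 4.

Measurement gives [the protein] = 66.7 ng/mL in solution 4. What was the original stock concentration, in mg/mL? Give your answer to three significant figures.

Step 1: 1000 μL brought to 100 mL → factor 1 × 10^5/1000 = 100
Step 2: 500 μL + 2 mL = 2500 μL total → factor 2500/500 = 5
Step 3: 5-fold → factor 5
Step 4: 60 μL + 120 μL = 180 μL total → factor 180/60 = 3
Overall dilution factor = 100 × 5 × 5 × 3 = 7500
Stock = 66.7 ng/mL × 7500 = 5.002 × 10^5 ng/mL = 0.500 mg/mL

0.500 mg/mL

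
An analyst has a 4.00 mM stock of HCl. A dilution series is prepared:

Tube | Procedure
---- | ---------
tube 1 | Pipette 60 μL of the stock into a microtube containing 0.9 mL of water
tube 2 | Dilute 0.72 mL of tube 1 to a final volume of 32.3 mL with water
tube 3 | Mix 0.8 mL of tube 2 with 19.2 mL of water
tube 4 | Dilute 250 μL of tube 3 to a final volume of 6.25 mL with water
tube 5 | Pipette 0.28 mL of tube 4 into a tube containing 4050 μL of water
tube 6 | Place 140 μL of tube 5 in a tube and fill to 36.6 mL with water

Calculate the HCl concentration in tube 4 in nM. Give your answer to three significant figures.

8.92 nM

Step 1: 60 μL + 0.9 mL = 960 μL total → factor 960/60 = 16
Step 2: 0.72 mL brought to 32.3 mL → factor 32.3/0.72 = 44.861
Step 3: 0.8 mL + 19.2 mL = 20 mL total → factor 20/0.8 = 25
Step 4: 250 μL brought to 6.25 mL → factor 6250/250 = 25
Dilution factor through tube 4 = 16 × 44.861 × 25 × 25 = 4.4861 × 10^5
[tube 4] = 4.00 mM / 4.4861 × 10^5 = 8.916 × 10^-6 mM = 8.92 nM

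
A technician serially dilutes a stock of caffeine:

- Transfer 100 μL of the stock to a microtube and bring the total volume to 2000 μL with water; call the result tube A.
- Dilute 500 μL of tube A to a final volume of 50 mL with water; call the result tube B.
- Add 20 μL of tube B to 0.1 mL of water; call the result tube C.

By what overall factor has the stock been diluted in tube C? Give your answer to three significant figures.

Step 1: 100 μL brought to 2000 μL → factor 2000/100 = 20
Step 2: 500 μL brought to 50 mL → factor 50000/500 = 100
Step 3: 20 μL + 0.1 mL = 120 μL total → factor 120/20 = 6
Overall dilution factor = 20 × 100 × 6 = 12000

1.20 × 10^4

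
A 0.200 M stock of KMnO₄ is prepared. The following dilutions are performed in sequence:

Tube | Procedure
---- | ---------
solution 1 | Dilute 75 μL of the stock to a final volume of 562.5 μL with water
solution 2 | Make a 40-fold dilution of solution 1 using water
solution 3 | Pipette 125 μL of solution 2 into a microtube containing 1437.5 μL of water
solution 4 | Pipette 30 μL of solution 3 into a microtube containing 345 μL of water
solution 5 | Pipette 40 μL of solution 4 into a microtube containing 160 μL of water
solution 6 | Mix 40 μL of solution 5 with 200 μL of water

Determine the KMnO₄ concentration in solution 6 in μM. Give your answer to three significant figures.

Step 1: 75 μL brought to 562.5 μL → factor 562.5/75 = 7.5
Step 2: 40-fold → factor 40
Step 3: 125 μL + 1437.5 μL = 1562.5 μL total → factor 1562.5/125 = 12.5
Step 4: 30 μL + 345 μL = 375 μL total → factor 375/30 = 12.5
Step 5: 40 μL + 160 μL = 200 μL total → factor 200/40 = 5
Step 6: 40 μL + 200 μL = 240 μL total → factor 240/40 = 6
Overall dilution factor = 7.5 × 40 × 12.5 × 12.5 × 5 × 6 = 1.4062 × 10^6
Final = 0.200 M / 1.4062 × 10^6 = 1.422 × 10^-7 M = 0.142 μM

0.142 μM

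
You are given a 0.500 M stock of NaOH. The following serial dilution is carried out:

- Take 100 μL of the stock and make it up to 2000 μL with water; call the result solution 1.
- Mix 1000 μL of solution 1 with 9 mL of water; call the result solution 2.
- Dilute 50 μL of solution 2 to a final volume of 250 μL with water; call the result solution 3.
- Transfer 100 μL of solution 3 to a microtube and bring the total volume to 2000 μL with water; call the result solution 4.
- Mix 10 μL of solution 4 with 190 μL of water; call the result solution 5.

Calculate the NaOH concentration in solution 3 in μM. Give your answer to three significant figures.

Step 1: 100 μL brought to 2000 μL → factor 2000/100 = 20
Step 2: 1000 μL + 9 mL = 10000 μL total → factor 10000/1000 = 10
Step 3: 50 μL brought to 250 μL → factor 250/50 = 5
Dilution factor through solution 3 = 20 × 10 × 5 = 1000
[solution 3] = 0.500 M / 1000 = 0.0005000 M = 500 μM

500 μM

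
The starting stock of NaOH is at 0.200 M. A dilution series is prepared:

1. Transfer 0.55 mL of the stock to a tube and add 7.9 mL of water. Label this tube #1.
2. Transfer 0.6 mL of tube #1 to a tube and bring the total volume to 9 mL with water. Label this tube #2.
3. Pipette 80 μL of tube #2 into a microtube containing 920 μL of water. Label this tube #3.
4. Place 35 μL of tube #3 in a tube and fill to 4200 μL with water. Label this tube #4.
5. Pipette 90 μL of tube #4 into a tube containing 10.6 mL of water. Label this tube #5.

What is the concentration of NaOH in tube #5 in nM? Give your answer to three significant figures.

4.87 nM

Step 1: 0.55 mL + 7.9 mL = 8.45 mL total → factor 8.45/0.55 = 15.364
Step 2: 0.6 mL brought to 9 mL → factor 9/0.6 = 15
Step 3: 80 μL + 920 μL = 1000 μL total → factor 1000/80 = 12.5
Step 4: 35 μL brought to 4200 μL → factor 4200/35 = 120
Step 5: 90 μL + 10.6 mL = 10690 μL total → factor 10690/90 = 118.78
Overall dilution factor = 15.364 × 15 × 12.5 × 120 × 118.78 = 4.1059 × 10^7
Final = 0.200 M / 4.1059 × 10^7 = 4.871 × 10^-9 M = 4.87 nM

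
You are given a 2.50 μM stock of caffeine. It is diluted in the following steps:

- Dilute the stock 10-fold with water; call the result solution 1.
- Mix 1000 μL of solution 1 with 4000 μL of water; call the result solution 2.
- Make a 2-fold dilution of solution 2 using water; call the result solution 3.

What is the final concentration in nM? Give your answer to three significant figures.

25.0 nM

Step 1: 10-fold → factor 10
Step 2: 1000 μL + 4000 μL = 5000 μL total → factor 5000/1000 = 5
Step 3: 2-fold → factor 2
Overall dilution factor = 10 × 5 × 2 = 100
Final = 2.50 μM / 100 = 0.02500 μM = 25.0 nM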